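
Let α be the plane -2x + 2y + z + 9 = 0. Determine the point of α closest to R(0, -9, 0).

The perpendicular from R has direction n = (-2, 2, 1): r = (0, -9, 0) + λ(-2, 2, 1).
Substitute into the plane: n·(R + λn) = -9 gives -18 + 9λ = -9, so λ = 1.
Foot = (0, -9, 0) + 1·(-2, 2, 1) = (-2, -7, 1).

(-2, -7, 1)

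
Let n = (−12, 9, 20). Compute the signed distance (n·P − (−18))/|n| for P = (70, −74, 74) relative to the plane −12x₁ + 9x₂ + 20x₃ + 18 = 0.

-8/25

n·P − (-18) = -8.
|n| = 25, so the signed distance is -8/25.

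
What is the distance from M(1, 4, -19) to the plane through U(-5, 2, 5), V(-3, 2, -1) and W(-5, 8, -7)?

2/√14

UV = (2, 0, -6) and UW = (0, 6, -12), so a normal is n = UV × UW = (36, 24, 12).
Then n·(1, 4, -19) - (-72) = -24.
|n| = √(1296 + 576 + 144) = 12√14, so the distance is |-24|/(12√14) = √14/7.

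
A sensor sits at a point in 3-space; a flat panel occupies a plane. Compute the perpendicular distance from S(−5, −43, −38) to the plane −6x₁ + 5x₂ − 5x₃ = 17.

d = |(-6)·(-5) + 5·(-43) + (-5)·(-38) − 17| / √(36 + 25 + 25) = |-12| / √86 = 12/√86.

6√86/43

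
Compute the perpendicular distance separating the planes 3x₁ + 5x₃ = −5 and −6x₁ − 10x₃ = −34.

11√34/17

Divide the second equation by -2 to match normals: 3x₁ + 5x₃ = 17.
Both planes have normal n = (3, 0, 5), |n| = √34. Any point on the first plane is at distance |17 − (-5)|/|n| = 22/√34 = 11√34/17 from the second.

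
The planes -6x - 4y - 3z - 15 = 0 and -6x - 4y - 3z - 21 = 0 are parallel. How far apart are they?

6√61/61

With common normal n = (-6, -4, -3) (|n| = √61), the distance is |15 − 21|/|n| = 6/√61 = 6√61/61.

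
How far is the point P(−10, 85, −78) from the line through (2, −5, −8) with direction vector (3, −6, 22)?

Direction vector d = (3, −6, 22).
AP = (−12, 90, −70); AP·d = -2116, |AP|² = 13144, |d|² = 529.
distance² = |AP|² − (AP·d)²/|d|² = 13144 − 4477456/529 = 4680, so the distance is 6√130.

6√130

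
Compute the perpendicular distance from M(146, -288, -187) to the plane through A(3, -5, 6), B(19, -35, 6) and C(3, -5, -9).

7

AB = (16, -30, 0) and AC = (0, 0, -15), so a normal is n = AB × AC = (450, 240, 0).
Then n·(146, -288, -187) - 150 = -3570.
|n| = √(202500 + 57600 + 0) = 510, so the distance is |-3570|/510 = 7.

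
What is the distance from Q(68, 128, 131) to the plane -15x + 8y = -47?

d = |(-15)·68 + 8·128 − (-47)| / √(225 + 64 + 0) = |51| / 17 = 3.

3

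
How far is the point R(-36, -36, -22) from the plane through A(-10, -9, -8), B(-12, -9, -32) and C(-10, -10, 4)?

AB = (-2, 0, -24) and AC = (0, -1, 12), so a normal is n = AB × AC = (-24, 24, 2).
Then n·(-36, -36, -22) - 8 = -52.
|n| = √(576 + 576 + 4) = 34, so the distance is |-52|/34 = 26/17.

26/17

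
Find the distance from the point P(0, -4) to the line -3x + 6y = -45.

7/√5

The normal to the line is n = (-3, 6) with |n| = 3√5.
|n·P − (-45)| = |-24 − (-45)| = 21, so the distance is 21/(3√5) = 7√5/5.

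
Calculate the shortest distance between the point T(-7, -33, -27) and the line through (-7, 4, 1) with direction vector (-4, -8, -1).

√857

Direction vector d = (-4, -8, -1).
AP = (0, -37, -28), and AP × d = (-187, 112, -148).
|AP × d|² = 69417 and |d|² = 81, so the distance is √(69417/81) = √857.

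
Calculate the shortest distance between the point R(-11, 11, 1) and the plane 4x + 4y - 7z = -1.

2/3

n = (4, 4, -7); n·P − (-1) = -6; |n| = 9; distance = 6/9 = 2/3.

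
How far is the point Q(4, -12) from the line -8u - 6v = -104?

d = |(-8)·4 + (-6)·(-12) − (-104)| / √(64 + 36) = |144|/10 = 72/5.

72/5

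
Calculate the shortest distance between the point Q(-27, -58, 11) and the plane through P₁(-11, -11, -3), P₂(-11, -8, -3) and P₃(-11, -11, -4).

16

P₁P₂ = (0, 3, 0) and P₁P₃ = (0, 0, -1), so a normal is n = P₁P₂ × P₁P₃ = (-3, 0, 0).
n = (-3, 0, 0); n·P − 33 = 48; |n| = 3; distance = 48/3 = 16.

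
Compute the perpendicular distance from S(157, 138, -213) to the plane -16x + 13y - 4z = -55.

n = (-16, 13, -4); n·P − (-55) = 189; |n| = 21; distance = 189/21 = 9.

9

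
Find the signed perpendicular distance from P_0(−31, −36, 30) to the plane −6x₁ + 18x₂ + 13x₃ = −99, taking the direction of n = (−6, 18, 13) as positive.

n·P_0 − (-99) = 27.
|n| = 23, so the signed distance is 27/23.

27/23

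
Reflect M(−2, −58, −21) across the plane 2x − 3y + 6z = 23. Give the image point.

n = (2, −3, 6), |n|² = 49, n·M − 23 = 21, so t = 21/49 = 3/7.
Foot F = M − (3/7)·n = (−20/7, −397/7, −165/7); the reflection is 2F − M = (−26/7, −388/7, −183/7).

(-26/7, -388/7, -183/7)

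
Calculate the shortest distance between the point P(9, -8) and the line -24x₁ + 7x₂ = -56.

The normal to the line is n = (-24, 7) with |n| = 25.
|n·P − (-56)| = |-272 − (-56)| = 216, so the distance is 216/25.

216/25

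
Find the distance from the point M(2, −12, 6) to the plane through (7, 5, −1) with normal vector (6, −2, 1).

The plane has equation n·(r − (7, 5, −1)) = 0, i.e. n·r = 31.
Then n·(2, −12, 6) − 31 = 11.
|n| = √(36 + 4 + 1) = √41, so the distance is |11|/√41 = 11/√41.

11/√41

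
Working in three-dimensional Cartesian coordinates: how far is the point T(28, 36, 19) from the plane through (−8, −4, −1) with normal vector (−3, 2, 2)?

12√17/17

The plane has equation n·(r − (−8, −4, −1)) = 0, i.e. n·r = 14.
Then n·(28, 36, 19) − 14 = 12.
|n| = √(9 + 4 + 4) = √17, so the distance is |12|/√17 = 12√17/17.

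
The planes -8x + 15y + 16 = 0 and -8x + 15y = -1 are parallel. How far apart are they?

Both planes have normal n = (-8, 15, 0), |n| = 17. Any point on the first plane is at distance |(-1) − (-16)|/|n| = 15/17 from the second.

15/17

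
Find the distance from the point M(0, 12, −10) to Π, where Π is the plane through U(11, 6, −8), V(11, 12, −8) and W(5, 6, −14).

UV = (0, 6, 0) and UW = (−6, 0, −6), so a normal is n = UV × UW = (−36, 0, 36).
Then n·(0, 12, −10) − (−684) = 324.
|n| = √(1296 + 0 + 1296) = 36√2, so the distance is |324|/(36√2) = 9/√2.

9√2/2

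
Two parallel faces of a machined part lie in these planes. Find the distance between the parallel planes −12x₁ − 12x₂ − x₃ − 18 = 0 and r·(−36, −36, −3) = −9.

Divide the second equation by 3 to match normals: −12x₁ − 12x₂ − x₃ = -3.
Both planes have normal n = (−12, −12, −1), |n| = 17. Any point on the first plane is at distance |(-3) − 18|/|n| = 21/17 from the second.

21/17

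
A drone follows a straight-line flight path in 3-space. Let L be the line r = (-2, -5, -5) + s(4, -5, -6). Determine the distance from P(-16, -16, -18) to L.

Direction vector d = (4, -5, -6).
AP = (-14, -11, -13), and AP × d = (1, -136, 114).
|AP × d|² = 31493 and |d|² = 77, so the distance is √(31493/77) = √409.

√409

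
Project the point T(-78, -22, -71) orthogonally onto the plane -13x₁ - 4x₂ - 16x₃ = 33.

(-13, -2, 9)

The perpendicular from T has direction n = (-13, -4, -16): r = (-78, -22, -71) + t(-13, -4, -16).
Substitute into the plane: n·(T + tn) = 33 gives 2238 + 441t = 33, so t = -5.
Foot = (-78, -22, -71) + (-5)·(-13, -4, -16) = (-13, -2, 9).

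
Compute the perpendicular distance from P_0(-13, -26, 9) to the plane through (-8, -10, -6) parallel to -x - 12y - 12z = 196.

Parallel planes share the normal n = (-1, -12, -12); since (-8, -10, -6) lies on the plane, its equation is -x - 12y - 12z = 200.
d = |(-1)·(-13) + (-12)·(-26) + (-12)·9 − 200| / √(1 + 144 + 144) = |17| / 17 = 1.

1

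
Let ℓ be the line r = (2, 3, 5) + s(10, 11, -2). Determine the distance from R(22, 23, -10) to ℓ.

5√5

Direction vector d = (10, 11, -2).
AP = (20, 20, -15); AP·d = 450, |AP|² = 1025, |d|² = 225.
distance² = |AP|² − (AP·d)²/|d|² = 1025 − 202500/225 = 125, so the distance is 5√5.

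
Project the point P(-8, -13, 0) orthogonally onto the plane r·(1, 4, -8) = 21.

(-7, -9, -8)

n = (1, 4, -8), |n|² = 81, and n·P − 21 = -81.
t = -81/81 = -1, so the foot is P − t·n = (-8, -13, 0) − (-1)·(1, 4, -8) = (-7, -9, -8).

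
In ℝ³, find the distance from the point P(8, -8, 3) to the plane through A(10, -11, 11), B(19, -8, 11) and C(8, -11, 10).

AB = (9, 3, 0) and AC = (-2, 0, -1), so a normal is n = AB × AC = (-3, 9, 6).
d = |(-3)·8 + 9·(-8) + 6·3 − (-63)| / √(9 + 81 + 36) = |-15| / (3√14) = 5/√14.

5/√14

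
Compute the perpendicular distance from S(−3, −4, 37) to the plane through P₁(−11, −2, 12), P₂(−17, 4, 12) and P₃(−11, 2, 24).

P₁P₂ = (−6, 6, 0) and P₁P₃ = (0, 4, 12), so a normal is n = P₁P₂ × P₁P₃ = (72, 72, −24).
d = |72·(-3) + 72·(-4) + (-24)·37 − (-1224)| / √(5184 + 5184 + 576) = |-168| / (24√19) = 7/√19.

7√19/19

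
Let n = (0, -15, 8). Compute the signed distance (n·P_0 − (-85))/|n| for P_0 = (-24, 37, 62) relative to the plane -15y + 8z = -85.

26/17

n·P_0 − (-85) = 26.
|n| = 17, so the signed distance is 26/17.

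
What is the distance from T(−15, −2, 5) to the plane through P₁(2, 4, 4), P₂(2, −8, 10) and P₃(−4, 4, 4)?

P₁P₂ = (0, −12, 6) and P₁P₃ = (−6, 0, 0), so a normal is n = P₁P₂ × P₁P₃ = (0, −36, −72).
n = (0, −36, −72); n·P − (-432) = 144; |n| = 36√5; distance = 144/(36√5) = 4/√5.

4/√5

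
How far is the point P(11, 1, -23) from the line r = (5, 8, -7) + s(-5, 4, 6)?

√33

Direction vector d = (-5, 4, 6).
AP = (6, -7, -16); AP·d = -154, |AP|² = 341, |d|² = 77.
distance² = |AP|² − (AP·d)²/|d|² = 341 − 23716/77 = 33, so the distance is √33.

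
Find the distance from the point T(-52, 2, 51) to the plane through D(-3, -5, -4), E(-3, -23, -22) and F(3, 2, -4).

DE = (0, -18, -18) and DF = (6, 7, 0), so a normal is n = DE × DF = (126, -108, 108).
Then n·(-52, 2, 51) - (-270) = -990.
|n| = √(15876 + 11664 + 11664) = 198, so the distance is |-990|/198 = 5.

5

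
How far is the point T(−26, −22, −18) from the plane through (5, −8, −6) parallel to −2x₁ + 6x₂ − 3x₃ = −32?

2

Parallel planes share the normal n = (−2, 6, −3); since (5, −8, −6) lies on the plane, its equation is −2x₁ + 6x₂ − 3x₃ = -40.
Then n·(−26, −22, −18) − (−40) = 14.
|n| = √(4 + 36 + 9) = 7, so the distance is |14|/7 = 2.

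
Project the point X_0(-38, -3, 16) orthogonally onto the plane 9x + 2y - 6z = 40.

The perpendicular from X_0 has direction n = (9, 2, -6): r = (-38, -3, 16) + μ(9, 2, -6).
Substitute into the plane: n·(X_0 + μn) = 40 gives -444 + 121μ = 40, so μ = 4.
Foot = (-38, -3, 16) + 4·(9, 2, -6) = (-2, 5, -8).

(-2, 5, -8)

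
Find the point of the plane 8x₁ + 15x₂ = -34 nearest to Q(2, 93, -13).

n = (8, 15, 0), |n|² = 289, and n·Q − (-34) = 1445.
t = 1445/289 = 5, so the foot is Q − t·n = (2, 93, -13) − 5·(8, 15, 0) = (-38, 18, -13).

(-38, 18, -13)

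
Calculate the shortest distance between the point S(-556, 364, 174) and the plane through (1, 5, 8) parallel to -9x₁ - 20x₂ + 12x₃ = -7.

Parallel planes share the normal n = (-9, -20, 12); since (1, 5, 8) lies on the plane, its equation is -9x₁ - 20x₂ + 12x₃ = -13.
Then n·(-556, 364, 174) - (-13) = -175.
|n| = √(81 + 400 + 144) = 25, so the distance is |-175|/25 = 7.

7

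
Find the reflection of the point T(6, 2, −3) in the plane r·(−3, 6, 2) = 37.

(0, 14, 1)

n = (−3, 6, 2), |n|² = 49, n·T − 37 = -49, so t = -49/49 = -1.
Foot F = T − (-1)·n = (3, 8, −1); the reflection is 2F − T = (0, 14, 1).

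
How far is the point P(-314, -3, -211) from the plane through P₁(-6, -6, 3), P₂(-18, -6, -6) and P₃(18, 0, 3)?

8

P₁P₂ = (-12, 0, -9) and P₁P₃ = (24, 6, 0), so a normal is n = P₁P₂ × P₁P₃ = (54, -216, -72).
Then n·(-314, -3, -211) - 756 = -1872.
|n| = √(2916 + 46656 + 5184) = 234, so the distance is |-1872|/234 = 8.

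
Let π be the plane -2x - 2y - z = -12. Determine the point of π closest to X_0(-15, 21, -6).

The perpendicular from X_0 has direction n = (-2, -2, -1): r = (-15, 21, -6) + λ(-2, -2, -1).
Substitute into the plane: n·(X_0 + λn) = -12 gives -6 + 9λ = -12, so λ = -2/3.
Foot = (-15, 21, -6) + (-2/3)·(-2, -2, -1) = (-41/3, 67/3, -16/3).

(-41/3, 67/3, -16/3)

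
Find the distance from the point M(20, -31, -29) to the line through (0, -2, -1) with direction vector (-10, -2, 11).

15√5

Direction vector d = (-10, -2, 11).
AP = (20, -29, -28), and AP × d = (-375, 60, -330).
|AP × d|² = 253125 and |d|² = 225, so the distance is √(253125/225) = √1125 = 15√5.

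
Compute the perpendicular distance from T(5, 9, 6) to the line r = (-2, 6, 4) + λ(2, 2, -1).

√26

Direction vector d = (2, 2, -1).
AP = (7, 3, 2); AP·d = 18, |AP|² = 62, |d|² = 9.
distance² = |AP|² − (AP·d)²/|d|² = 62 − 324/9 = 26, so the distance is √26.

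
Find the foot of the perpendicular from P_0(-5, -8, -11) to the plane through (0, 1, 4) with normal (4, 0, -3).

(-9, -8, -8)

n = (4, 0, -3), |n|² = 25, and n·P_0 − (-12) = 25.
t = 25/25 = 1, so the foot is P_0 − t·n = (-5, -8, -11) − 1·(4, 0, -3) = (-9, -8, -8).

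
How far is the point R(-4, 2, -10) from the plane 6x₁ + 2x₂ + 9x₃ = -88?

2

Normal vector n = (6, 2, 9), and n·(-4, 2, -10) - (-88) = -22.
|n| = √(36 + 4 + 81) = 11, so the distance is |-22|/11 = 2.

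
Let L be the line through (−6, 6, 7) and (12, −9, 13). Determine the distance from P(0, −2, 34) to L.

A direction vector is d = (18, −15, 6).
AP = (6, −8, 27), and AP × d = (357, 450, 54).
|AP × d|² = 332865 and |d|² = 585, so the distance is √(332865/585) = √569.

√569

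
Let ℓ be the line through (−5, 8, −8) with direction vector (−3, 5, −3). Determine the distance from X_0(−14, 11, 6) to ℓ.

Direction vector d = (−3, 5, −3).
AP = (−9, 3, 14); AP·d = 0, |AP|² = 286, |d|² = 43.
distance² = |AP|² − (AP·d)²/|d|² = 286 − 0/43 = 286, so the distance is √286.

√286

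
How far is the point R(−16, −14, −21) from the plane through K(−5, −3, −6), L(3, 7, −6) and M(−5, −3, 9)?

KL = (8, 10, 0) and KM = (0, 0, 15), so a normal is n = KL × KM = (150, −120, 0).
Then n·(−16, −14, −21) − (−390) = −330.
|n| = √(22500 + 14400 + 0) = 30√41, so the distance is |-330|/(30√41) = 11√41/41.

11√41/41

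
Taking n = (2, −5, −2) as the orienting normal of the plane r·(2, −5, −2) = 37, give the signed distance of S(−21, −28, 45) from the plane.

-29√33/33

n·S − 37 = -29.
|n| = √33, so the signed distance is -29√33/33.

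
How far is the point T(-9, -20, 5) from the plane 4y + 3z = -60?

1

Normal vector n = (0, 4, 3), and n·(-9, -20, 5) - (-60) = -5.
|n| = √(0 + 16 + 9) = 5, so the distance is |-5|/5 = 1.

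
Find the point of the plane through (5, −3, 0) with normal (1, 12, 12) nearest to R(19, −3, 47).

(17, -27, 23)

The perpendicular from R has direction n = (1, 12, 12): r = (19, −3, 47) + λ(1, 12, 12).
Substitute into the plane: n·(R + λn) = -31 gives 547 + 289λ = -31, so λ = -2.
Foot = (19, −3, 47) + (-2)·(1, 12, 12) = (17, −27, 23).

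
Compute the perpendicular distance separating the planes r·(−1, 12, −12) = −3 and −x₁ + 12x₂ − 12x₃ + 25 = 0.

22/17

With common normal n = (−1, 12, −12) (|n| = 17), the distance is |(-3) − (-25)|/|n| = 22/17.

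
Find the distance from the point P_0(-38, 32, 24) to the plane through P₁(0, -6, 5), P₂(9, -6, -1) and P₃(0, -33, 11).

P₁P₂ = (9, 0, -6) and P₁P₃ = (0, -27, 6), so a normal is n = P₁P₂ × P₁P₃ = (-162, -54, -243).
Then n·(-38, 32, 24) - (-891) = -513.
|n| = √(26244 + 2916 + 59049) = 297, so the distance is |-513|/297 = 19/11.

19/11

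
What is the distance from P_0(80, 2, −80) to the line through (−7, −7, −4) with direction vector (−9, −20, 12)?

Direction vector d = (−9, −20, 12).
AP = (87, 9, −76); AP·d = -1875, |AP|² = 13426, |d|² = 625.
distance² = |AP|² − (AP·d)²/|d|² = 13426 − 3515625/625 = 7801, so the distance is √7801.

√7801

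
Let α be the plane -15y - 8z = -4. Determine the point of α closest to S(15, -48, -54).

(15, 12, -22)

n = (0, -15, -8), |n|² = 289, and n·S − (-4) = 1156.
t = 1156/289 = 4, so the foot is S − t·n = (15, -48, -54) − 4·(0, -15, -8) = (15, 12, -22).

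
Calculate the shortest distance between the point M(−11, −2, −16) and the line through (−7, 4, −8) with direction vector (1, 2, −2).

Direction vector d = (1, 2, −2).
AP = (−4, −6, −8); AP·d = 0, |AP|² = 116, |d|² = 9.
distance² = |AP|² − (AP·d)²/|d|² = 116 − 0/9 = 116, so the distance is 2√29.

2√29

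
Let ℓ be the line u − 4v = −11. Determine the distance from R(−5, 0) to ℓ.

d = |1·(-5) + (-4)·0 − (-11)| / √(1 + 16) = |6|/√17 = 6/√17.

6/√17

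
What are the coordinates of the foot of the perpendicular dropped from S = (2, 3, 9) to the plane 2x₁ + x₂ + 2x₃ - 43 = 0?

(6, 5, 13)

The perpendicular from S has direction n = (2, 1, 2): r = (2, 3, 9) + t(2, 1, 2).
Substitute into the plane: n·(S + tn) = 43 gives 25 + 9t = 43, so t = 2.
Foot = (2, 3, 9) + 2·(2, 1, 2) = (6, 5, 13).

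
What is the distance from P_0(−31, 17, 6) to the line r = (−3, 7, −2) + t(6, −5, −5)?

Direction vector d = (6, −5, −5).
AP = (−28, 10, 8); AP·d = -258, |AP|² = 948, |d|² = 86.
distance² = |AP|² − (AP·d)²/|d|² = 948 − 66564/86 = 174, so the distance is √174.

√174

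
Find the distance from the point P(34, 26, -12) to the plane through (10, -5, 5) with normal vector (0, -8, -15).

7/17

The plane has equation n·(r − (10, -5, 5)) = 0, i.e. n·r = -35.
Then n·(34, 26, -12) - (-35) = 7.
|n| = √(0 + 64 + 225) = 17, so the distance is |7|/17 = 7/17.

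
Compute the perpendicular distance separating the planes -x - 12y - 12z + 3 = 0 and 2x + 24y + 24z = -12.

Divide the second equation by -2 to match normals: -x - 12y - 12z = 6.
With common normal n = (-1, -12, -12) (|n| = 17), the distance is |(-3) − 6|/|n| = 9/17.

9/17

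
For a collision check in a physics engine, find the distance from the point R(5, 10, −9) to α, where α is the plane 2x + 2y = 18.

d = |2·5 + 2·10 − 18| / √(4 + 4 + 0) = |12| / (2√2) = 3√2.

3√2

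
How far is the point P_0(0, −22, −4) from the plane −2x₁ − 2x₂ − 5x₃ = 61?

Normal vector n = (−2, −2, −5), and n·(0, −22, −4) − 61 = 3.
|n| = √(4 + 4 + 25) = √33, so the distance is |3|/√33 = 3/√33.

3/√33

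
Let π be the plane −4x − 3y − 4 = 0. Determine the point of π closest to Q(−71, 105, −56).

n = (−4, −3, 0), |n|² = 25, and n·Q − 4 = -35.
t = -35/25 = -7/5, so the foot is Q − t·n = (−71, 105, −56) − (-7/5)·(−4, −3, 0) = (−383/5, 504/5, −56).

(-383/5, 504/5, -56)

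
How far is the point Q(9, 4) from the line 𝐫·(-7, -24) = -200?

The normal to the line is n = (-7, -24) with |n| = 25.
|n·Q − (-200)| = |-159 − (-200)| = 41, so the distance is 41/25.

41/25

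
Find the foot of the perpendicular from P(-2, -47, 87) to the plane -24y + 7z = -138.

n = (0, -24, 7), |n|² = 625, and n·P − (-138) = 1875.
t = 1875/625 = 3, so the foot is P − t·n = (-2, -47, 87) − 3·(0, -24, 7) = (-2, 25, 66).

(-2, 25, 66)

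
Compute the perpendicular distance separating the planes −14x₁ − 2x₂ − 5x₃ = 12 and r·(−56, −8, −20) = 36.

Divide the second equation by 4 to match normals: −14x₁ − 2x₂ − 5x₃ = 9.
Both planes have normal n = (−14, −2, −5), |n| = 15. Any point on the first plane is at distance |9 − 12|/|n| = 3/15 = 1/5 from the second.

1/5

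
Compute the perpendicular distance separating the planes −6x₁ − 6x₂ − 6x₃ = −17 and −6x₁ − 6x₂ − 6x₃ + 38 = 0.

7√3/6

With common normal n = (−6, −6, −6) (|n| = 6√3), the distance is |(-17) − (-38)|/|n| = 21/(6√3) = 7√3/6.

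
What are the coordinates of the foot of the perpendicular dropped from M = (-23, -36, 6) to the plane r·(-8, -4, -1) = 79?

n = (-8, -4, -1), |n|² = 81, and n·M − 79 = 243.
t = 243/81 = 3, so the foot is M − t·n = (-23, -36, 6) − 3·(-8, -4, -1) = (1, -24, 9).

(1, -24, 9)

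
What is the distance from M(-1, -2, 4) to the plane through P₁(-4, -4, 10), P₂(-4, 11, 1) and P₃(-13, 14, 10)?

P₁P₂ = (0, 15, -9) and P₁P₃ = (-9, 18, 0), so a normal is n = P₁P₂ × P₁P₃ = (162, 81, 135).
Then n·(-1, -2, 4) - 378 = -162.
|n| = √(26244 + 6561 + 18225) = 27√70, so the distance is |-162|/(27√70) = 3√70/35.

6/√70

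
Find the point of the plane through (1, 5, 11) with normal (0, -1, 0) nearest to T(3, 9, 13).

The perpendicular from T has direction n = (0, -1, 0): r = (3, 9, 13) + t(0, -1, 0).
Substitute into the plane: n·(T + tn) = -5 gives -9 + 1t = -5, so t = 4.
Foot = (3, 9, 13) + 4·(0, -1, 0) = (3, 5, 13).

(3, 5, 13)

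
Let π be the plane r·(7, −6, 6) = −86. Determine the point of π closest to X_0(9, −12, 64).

The perpendicular from X_0 has direction n = (7, −6, 6): r = (9, −12, 64) + λ(7, −6, 6).
Substitute into the plane: n·(X_0 + λn) = -86 gives 519 + 121λ = -86, so λ = -5.
Foot = (9, −12, 64) + (-5)·(7, −6, 6) = (−26, 18, 34).

(-26, 18, 34)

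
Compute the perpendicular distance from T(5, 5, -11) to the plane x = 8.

3

d = |1·5 − 8| / √(1 + 0 + 0) = |-3| / 1 = 3.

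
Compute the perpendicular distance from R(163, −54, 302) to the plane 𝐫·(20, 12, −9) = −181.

n = (20, 12, −9); n·P − (-181) = 75; |n| = 25; distance = 75/25 = 3.

3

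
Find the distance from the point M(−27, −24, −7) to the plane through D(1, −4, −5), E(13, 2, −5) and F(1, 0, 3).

5√6/3

DE = (12, 6, 0) and DF = (0, 4, 8), so a normal is n = DE × DF = (48, −96, 48).
n = (48, −96, 48); n·P − 192 = 480; |n| = 48√6; distance = 480/(48√6) = 10/√6.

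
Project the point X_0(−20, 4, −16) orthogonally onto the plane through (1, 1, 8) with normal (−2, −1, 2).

(-22, 3, -14)

The perpendicular from X_0 has direction n = (−2, −1, 2): r = (−20, 4, −16) + λ(−2, −1, 2).
Substitute into the plane: n·(X_0 + λn) = 13 gives 4 + 9λ = 13, so λ = 1.
Foot = (−20, 4, −16) + 1·(−2, −1, 2) = (−22, 3, −14).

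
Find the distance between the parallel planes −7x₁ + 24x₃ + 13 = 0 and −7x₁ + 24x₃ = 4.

17/25

With common normal n = (−7, 0, 24) (|n| = 25), the distance is |(-13) − 4|/|n| = 17/25.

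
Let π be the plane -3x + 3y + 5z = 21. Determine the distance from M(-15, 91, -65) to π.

28√43/43

n = (-3, 3, 5); n·P − 21 = -28; |n| = √43; distance = 28/√43.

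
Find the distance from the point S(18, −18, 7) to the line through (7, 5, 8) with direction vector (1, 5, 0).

Direction vector d = (1, 5, 0).
AP = (11, −23, −1), and AP × d = (5, −1, 78).
|AP × d|² = 6110 and |d|² = 26, so the distance is √(6110/26) = √235.

√235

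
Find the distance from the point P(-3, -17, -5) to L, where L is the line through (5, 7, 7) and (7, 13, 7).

12

A direction vector is d = (2, 6, 0).
AP = (-8, -24, -12); AP·d = -160, |AP|² = 784, |d|² = 40.
distance² = |AP|² − (AP·d)²/|d|² = 784 − 25600/40 = 144, so the distance is 12.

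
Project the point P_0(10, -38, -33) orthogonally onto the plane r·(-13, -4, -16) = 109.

(23, -34, -17)

The perpendicular from P_0 has direction n = (-13, -4, -16): r = (10, -38, -33) + λ(-13, -4, -16).
Substitute into the plane: n·(P_0 + λn) = 109 gives 550 + 441λ = 109, so λ = -1.
Foot = (10, -38, -33) + (-1)·(-13, -4, -16) = (23, -34, -17).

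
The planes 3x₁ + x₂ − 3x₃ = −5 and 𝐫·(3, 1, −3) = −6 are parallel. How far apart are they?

Both planes have normal n = (3, 1, −3), |n| = √19. Any point on the first plane is at distance |(-6) − (-5)|/|n| = 1/√19 = √19/19 from the second.

√19/19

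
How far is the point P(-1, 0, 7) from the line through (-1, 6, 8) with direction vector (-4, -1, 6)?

Direction vector d = (-4, -1, 6).
AP = (0, -6, -1); AP·d = 0, |AP|² = 37, |d|² = 53.
distance² = |AP|² − (AP·d)²/|d|² = 37 − 0/53 = 37, so the distance is √37.

√37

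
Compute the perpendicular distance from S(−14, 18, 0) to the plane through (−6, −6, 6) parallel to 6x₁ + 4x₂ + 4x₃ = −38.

12√17/17

Parallel planes share the normal n = (6, 4, 4); since (−6, −6, 6) lies on the plane, its equation is 6x₁ + 4x₂ + 4x₃ = -36.
Then n·(−14, 18, 0) − (−36) = 24.
|n| = √(36 + 16 + 16) = 2√17, so the distance is |24|/(2√17) = 12/√17.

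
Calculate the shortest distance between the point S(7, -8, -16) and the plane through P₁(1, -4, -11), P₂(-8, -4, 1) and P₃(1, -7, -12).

13/√26

P₁P₂ = (-9, 0, 12) and P₁P₃ = (0, -3, -1), so a normal is n = P₁P₂ × P₁P₃ = (36, -9, 27).
d = |36·7 + (-9)·(-8) + 27·(-16) − (-225)| / √(1296 + 81 + 729) = |117| / (9√26) = √26/2.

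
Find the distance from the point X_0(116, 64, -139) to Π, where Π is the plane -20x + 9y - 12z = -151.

Normal vector n = (-20, 9, -12), and n·(116, 64, -139) - (-151) = 75.
|n| = √(400 + 81 + 144) = 25, so the distance is |75|/25 = 3.

3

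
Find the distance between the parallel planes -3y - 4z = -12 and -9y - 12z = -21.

1

Divide the second equation by 3 to match normals: -3y - 4z = -7.
Both planes have normal n = (0, -3, -4), |n| = 5. Any point on the first plane is at distance |(-7) − (-12)|/|n| = 5/5 = 1 from the second.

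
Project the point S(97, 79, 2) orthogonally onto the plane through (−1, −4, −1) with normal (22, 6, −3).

n = (22, 6, −3), |n|² = 529, and n·S − (-43) = 2645.
t = 2645/529 = 5, so the foot is S − t·n = (97, 79, 2) − 5·(22, 6, −3) = (−13, 49, 17).

(-13, 49, 17)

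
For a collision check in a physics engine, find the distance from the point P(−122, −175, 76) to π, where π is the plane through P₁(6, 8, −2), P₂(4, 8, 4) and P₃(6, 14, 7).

P₁P₂ = (−2, 0, 6) and P₁P₃ = (0, 6, 9), so a normal is n = P₁P₂ × P₁P₃ = (−36, 18, −12).
Then n·(−122, −175, 76) − (−48) = 378.
|n| = √(1296 + 324 + 144) = 42, so the distance is |378|/42 = 9.

9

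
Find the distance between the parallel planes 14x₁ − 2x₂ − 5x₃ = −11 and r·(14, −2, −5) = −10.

1/15

Both planes have normal n = (14, −2, −5), |n| = 15. Any point on the first plane is at distance |(-10) − (-11)|/|n| = 1/15 from the second.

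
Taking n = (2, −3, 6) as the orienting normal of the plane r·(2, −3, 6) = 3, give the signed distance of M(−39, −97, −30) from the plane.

n·M − 3 = 30.
|n| = 7, so the signed distance is 30/7.

30/7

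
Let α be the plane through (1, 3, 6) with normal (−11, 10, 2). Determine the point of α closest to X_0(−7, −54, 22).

(-29, -34, 26)

n = (−11, 10, 2), |n|² = 225, and n·X_0 − 31 = -450.
t = -450/225 = -2, so the foot is X_0 − t·n = (−7, −54, 22) − (-2)·(−11, 10, 2) = (−29, −34, 26).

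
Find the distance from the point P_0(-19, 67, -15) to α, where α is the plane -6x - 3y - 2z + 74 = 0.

17/7

Normal vector n = (-6, -3, -2), and n·(-19, 67, -15) - (-74) = 17.
|n| = √(36 + 9 + 4) = 7, so the distance is |17|/7 = 17/7.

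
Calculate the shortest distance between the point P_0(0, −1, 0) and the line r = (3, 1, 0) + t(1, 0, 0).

2

Direction vector d = (1, 0, 0).
AP = (−3, −2, 0); AP·d = -3, |AP|² = 13, |d|² = 1.
distance² = |AP|² − (AP·d)²/|d|² = 13 − 9/1 = 4, so the distance is 2.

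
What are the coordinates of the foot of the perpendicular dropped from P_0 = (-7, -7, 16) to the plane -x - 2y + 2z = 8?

The perpendicular from P_0 has direction n = (-1, -2, 2): r = (-7, -7, 16) + λ(-1, -2, 2).
Substitute into the plane: n·(P_0 + λn) = 8 gives 53 + 9λ = 8, so λ = -5.
Foot = (-7, -7, 16) + (-5)·(-1, -2, 2) = (-2, 3, 6).

(-2, 3, 6)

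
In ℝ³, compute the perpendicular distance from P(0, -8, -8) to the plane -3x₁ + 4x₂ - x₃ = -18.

3√26/13

Normal vector n = (-3, 4, -1), and n·(0, -8, -8) - (-18) = -6.
|n| = √(9 + 16 + 1) = √26, so the distance is |-6|/√26 = 3√26/13.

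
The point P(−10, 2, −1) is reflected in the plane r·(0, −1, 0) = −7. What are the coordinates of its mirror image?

n = (0, −1, 0), |n|² = 1, n·P − (-7) = 5, so t = 5/1 = 5.
Foot F = P − 5·n = (−10, 7, −1); the reflection is 2F − P = (−10, 12, −1).

(-10, 12, -1)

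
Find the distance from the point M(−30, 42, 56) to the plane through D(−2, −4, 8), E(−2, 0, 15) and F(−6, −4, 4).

DE = (0, 4, 7) and DF = (−4, 0, −4), so a normal is n = DE × DF = (−16, −28, 16).
Then n·(−30, 42, 56) − 272 = −72.
|n| = √(256 + 784 + 256) = 36, so the distance is |-72|/36 = 2.

2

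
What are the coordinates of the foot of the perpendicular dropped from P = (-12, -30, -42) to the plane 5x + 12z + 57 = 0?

n = (5, 0, 12), |n|² = 169, and n·P − (-57) = -507.
t = -507/169 = -3, so the foot is P − t·n = (-12, -30, -42) − (-3)·(5, 0, 12) = (3, -30, -6).

(3, -30, -6)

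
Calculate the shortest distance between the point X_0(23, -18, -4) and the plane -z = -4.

Normal vector n = (0, 0, -1), and n·(23, -18, -4) - (-4) = 8.
|n| = √(0 + 0 + 1) = 1, so the distance is |8|/1 = 8.

8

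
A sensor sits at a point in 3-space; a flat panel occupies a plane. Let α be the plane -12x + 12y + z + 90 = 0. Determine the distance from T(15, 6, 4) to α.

n = (-12, 12, 1); n·P − (-90) = -14; |n| = 17; distance = 14/17.

14/17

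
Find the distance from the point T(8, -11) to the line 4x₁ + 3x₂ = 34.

7

The normal to the line is n = (4, 3) with |n| = 5.
|n·T − 34| = |-1 − 34| = 35, so the distance is 35/5 = 7.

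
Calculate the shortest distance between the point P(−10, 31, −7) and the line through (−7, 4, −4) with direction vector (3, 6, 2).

Direction vector d = (3, 6, 2).
AP = (−3, 27, −3); AP·d = 147, |AP|² = 747, |d|² = 49.
distance² = |AP|² − (AP·d)²/|d|² = 747 − 21609/49 = 306, so the distance is 3√34.

3√34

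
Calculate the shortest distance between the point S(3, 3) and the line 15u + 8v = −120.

189/17

d = |15·3 + 8·3 − (-120)| / √(225 + 64) = |189|/17 = 189/17.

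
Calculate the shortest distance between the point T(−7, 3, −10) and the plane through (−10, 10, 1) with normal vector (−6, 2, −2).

The plane has equation n·(r − (−10, 10, 1)) = 0, i.e. n·r = 78.
d = |(-6)·(-7) + 2·3 + (-2)·(-10) − 78| / √(36 + 4 + 4) = |-10| / (2√11) = 5√11/11.

5/√11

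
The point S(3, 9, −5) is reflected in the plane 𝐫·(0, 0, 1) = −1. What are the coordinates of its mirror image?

(3, 9, 3)

n = (0, 0, 1), |n|² = 1, n·S − (-1) = -4, so t = -4/1 = -4.
Foot F = S − (-4)·n = (3, 9, −1); the reflection is 2F − S = (3, 9, 3).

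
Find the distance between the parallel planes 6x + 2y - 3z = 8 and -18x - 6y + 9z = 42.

22/7

Divide the second equation by -3 to match normals: 6x + 2y - 3z = -14.
Both planes have normal n = (6, 2, -3), |n| = 7. Any point on the first plane is at distance |(-14) − 8|/|n| = 22/7 from the second.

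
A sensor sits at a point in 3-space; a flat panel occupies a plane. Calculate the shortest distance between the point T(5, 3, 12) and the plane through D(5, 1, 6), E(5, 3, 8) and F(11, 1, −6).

DE = (0, 2, 2) and DF = (6, 0, −12), so a normal is n = DE × DF = (−24, 12, −12).
d = |(-24)·5 + 12·3 + (-12)·12 − (-180)| / √(576 + 144 + 144) = |-48| / (12√6) = 4/√6.

2√6/3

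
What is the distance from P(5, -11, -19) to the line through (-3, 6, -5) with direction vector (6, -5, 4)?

2√118

Direction vector d = (6, -5, 4).
AP = (8, -17, -14), and AP × d = (-138, -116, 62).
|AP × d|² = 36344 and |d|² = 77, so the distance is √(36344/77) = √472 = 2√118.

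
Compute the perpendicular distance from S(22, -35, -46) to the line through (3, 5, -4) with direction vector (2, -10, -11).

5√5

Direction vector d = (2, -10, -11).
AP = (19, -40, -42), and AP × d = (20, 125, -110).
|AP × d|² = 28125 and |d|² = 225, so the distance is √(28125/225) = √125 = 5√5.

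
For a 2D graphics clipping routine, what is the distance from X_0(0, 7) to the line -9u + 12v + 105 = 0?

The normal to the line is n = (-9, 12) with |n| = 15.
|n·X_0 − (-105)| = |84 − (-105)| = 189, so the distance is 189/15 = 63/5.

63/5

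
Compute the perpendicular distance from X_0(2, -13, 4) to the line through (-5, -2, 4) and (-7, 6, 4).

√17

A direction vector is d = (-2, 8, 0).
AP = (7, -11, 0), and AP × d = (0, 0, 34).
|AP × d|² = 1156 and |d|² = 68, so the distance is √(1156/68) = √17.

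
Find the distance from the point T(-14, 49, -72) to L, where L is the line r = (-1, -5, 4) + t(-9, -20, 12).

2√809

Direction vector d = (-9, -20, 12).
AP = (-13, 54, -76), and AP × d = (-872, 840, 746).
|AP × d|² = 2022500 and |d|² = 625, so the distance is √(2022500/625) = √3236 = 2√809.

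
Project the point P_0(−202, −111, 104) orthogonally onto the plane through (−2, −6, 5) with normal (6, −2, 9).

(-2168/11, -1239/11, 1225/11)

The perpendicular from P_0 has direction n = (6, −2, 9): r = (−202, −111, 104) + μ(6, −2, 9).
Substitute into the plane: n·(P_0 + μn) = 45 gives -54 + 121μ = 45, so μ = 9/11.
Foot = (−202, −111, 104) + (9/11)·(6, −2, 9) = (−2168/11, −1239/11, 1225/11).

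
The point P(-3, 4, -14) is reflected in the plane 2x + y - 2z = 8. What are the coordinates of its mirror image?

(-11, 0, -6)

With n = (2, 1, -2), the signed offset is (n·P − 8)/|n|² = 18/9 = 2.
P' = P − 2t·n = (-3, 4, -14) − 4·(2, 1, -2) = (-11, 0, -6).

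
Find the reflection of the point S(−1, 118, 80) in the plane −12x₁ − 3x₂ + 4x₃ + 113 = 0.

n = (−12, −3, 4), |n|² = 169, n·S − (-113) = 91, so t = 91/169 = 7/13.
Foot F = S − (7/13)·n = (71/13, 1555/13, 1012/13); the reflection is 2F − S = (155/13, 1576/13, 984/13).

(155/13, 1576/13, 984/13)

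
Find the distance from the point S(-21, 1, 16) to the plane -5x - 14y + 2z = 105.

d = |(-5)·(-21) + (-14)·1 + 2·16 − 105| / √(25 + 196 + 4) = |18| / 15 = 6/5.

6/5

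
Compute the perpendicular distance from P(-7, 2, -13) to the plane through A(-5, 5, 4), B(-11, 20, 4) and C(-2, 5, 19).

√30/30

AB = (-6, 15, 0) and AC = (3, 0, 15), so a normal is n = AB × AC = (225, 90, -45).
Then n·(-7, 2, -13) - (-855) = 45.
|n| = √(50625 + 8100 + 2025) = 45√30, so the distance is |45|/(45√30) = √30/30.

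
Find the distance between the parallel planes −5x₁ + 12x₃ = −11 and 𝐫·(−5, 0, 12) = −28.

Both planes have normal n = (−5, 0, 12), |n| = 13. Any point on the first plane is at distance |(-28) − (-11)|/|n| = 17/13 from the second.

17/13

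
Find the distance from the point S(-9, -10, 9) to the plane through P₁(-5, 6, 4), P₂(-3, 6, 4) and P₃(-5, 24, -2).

P₁P₂ = (2, 0, 0) and P₁P₃ = (0, 18, -6), so a normal is n = P₁P₂ × P₁P₃ = (0, 12, 36).
d = |12·(-10) + 36·9 − 216| / √(0 + 144 + 1296) = |-12| / (12√10) = √10/10.

1/√10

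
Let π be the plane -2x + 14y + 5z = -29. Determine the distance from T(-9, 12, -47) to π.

Normal vector n = (-2, 14, 5), and n·(-9, 12, -47) - (-29) = -20.
|n| = √(4 + 196 + 25) = 15, so the distance is |-20|/15 = 4/3.

4/3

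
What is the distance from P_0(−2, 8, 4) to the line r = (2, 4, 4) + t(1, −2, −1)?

Direction vector d = (1, −2, −1).
AP = (−4, 4, 0), and AP × d = (−4, −4, 4).
|AP × d|² = 48 and |d|² = 6, so the distance is √(48/6) = √8 = 2√2.

2√2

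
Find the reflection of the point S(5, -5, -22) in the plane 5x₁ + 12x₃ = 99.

(25, -5, 26)

With n = (5, 0, 12), the signed offset is (n·S − 99)/|n|² = -338/169 = -2.
S' = S − 2t·n = (5, -5, -22) − (-4)·(5, 0, 12) = (25, -5, 26).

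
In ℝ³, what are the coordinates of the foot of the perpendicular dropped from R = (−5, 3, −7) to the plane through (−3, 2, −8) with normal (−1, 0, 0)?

n = (−1, 0, 0), |n|² = 1, and n·R − 3 = 2.
t = 2/1 = 2, so the foot is R − t·n = (−5, 3, −7) − 2·(−1, 0, 0) = (−3, 3, −7).

(-3, 3, -7)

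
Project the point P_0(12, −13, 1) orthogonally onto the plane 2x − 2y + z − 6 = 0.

The perpendicular from P_0 has direction n = (2, −2, 1): r = (12, −13, 1) + t(2, −2, 1).
Substitute into the plane: n·(P_0 + tn) = 6 gives 51 + 9t = 6, so t = -5.
Foot = (12, −13, 1) + (-5)·(2, −2, 1) = (2, −3, −4).

(2, -3, -4)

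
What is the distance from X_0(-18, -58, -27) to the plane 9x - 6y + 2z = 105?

n = (9, -6, 2); n·P − 105 = 27; |n| = 11; distance = 27/11.

27/11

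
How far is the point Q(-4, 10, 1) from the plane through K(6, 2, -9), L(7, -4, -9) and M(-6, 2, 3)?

KL = (1, -6, 0) and KM = (-12, 0, 12), so a normal is n = KL × KM = (-72, -12, -72).
d = |(-72)·(-4) + (-12)·10 + (-72)·1 − 192| / √(5184 + 144 + 5184) = |-96| / (12√73) = 8/√73.

8√73/73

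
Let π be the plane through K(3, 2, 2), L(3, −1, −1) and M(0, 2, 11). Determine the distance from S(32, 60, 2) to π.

KL = (0, −3, −3) and KM = (−3, 0, 9), so a normal is n = KL × KM = (−27, 9, −9).
Then n·(32, 60, 2) − (−81) = −261.
|n| = √(729 + 81 + 81) = 9√11, so the distance is |-261|/(9√11) = 29/√11.

29√11/11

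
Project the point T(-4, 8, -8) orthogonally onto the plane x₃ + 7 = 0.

(-4, 8, -7)

n = (0, 0, 1), |n|² = 1, and n·T − (-7) = -1.
t = -1/1 = -1, so the foot is T − t·n = (-4, 8, -8) − (-1)·(0, 0, 1) = (-4, 8, -7).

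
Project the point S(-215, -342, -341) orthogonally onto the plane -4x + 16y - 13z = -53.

(-1513/7, -2362/7, -2413/7)

The perpendicular from S has direction n = (-4, 16, -13): r = (-215, -342, -341) + μ(-4, 16, -13).
Substitute into the plane: n·(S + μn) = -53 gives -179 + 441μ = -53, so μ = 2/7.
Foot = (-215, -342, -341) + (2/7)·(-4, 16, -13) = (-1513/7, -2362/7, -2413/7).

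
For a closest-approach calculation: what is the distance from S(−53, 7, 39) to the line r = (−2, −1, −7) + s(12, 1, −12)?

Direction vector d = (12, 1, −12).
AP = (−51, 8, 46), and AP × d = (−142, −60, −147).
|AP × d|² = 45373 and |d|² = 289, so the distance is √(45373/289) = √157.

√157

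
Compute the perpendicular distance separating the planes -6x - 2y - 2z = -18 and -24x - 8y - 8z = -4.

17√11/22

Divide the second equation by 4 to match normals: -6x - 2y - 2z = -1.
With common normal n = (-6, -2, -2) (|n| = 2√11), the distance is |(-18) − (-1)|/|n| = 17/(2√11).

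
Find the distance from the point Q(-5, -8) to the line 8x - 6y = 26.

d = |8·(-5) + (-6)·(-8) − 26| / √(64 + 36) = |-18|/10 = 9/5.

9/5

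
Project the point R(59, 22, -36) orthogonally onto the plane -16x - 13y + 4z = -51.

n = (-16, -13, 4), |n|² = 441, and n·R − (-51) = -1323.
t = -1323/441 = -3, so the foot is R − t·n = (59, 22, -36) − (-3)·(-16, -13, 4) = (11, -17, -24).

(11, -17, -24)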